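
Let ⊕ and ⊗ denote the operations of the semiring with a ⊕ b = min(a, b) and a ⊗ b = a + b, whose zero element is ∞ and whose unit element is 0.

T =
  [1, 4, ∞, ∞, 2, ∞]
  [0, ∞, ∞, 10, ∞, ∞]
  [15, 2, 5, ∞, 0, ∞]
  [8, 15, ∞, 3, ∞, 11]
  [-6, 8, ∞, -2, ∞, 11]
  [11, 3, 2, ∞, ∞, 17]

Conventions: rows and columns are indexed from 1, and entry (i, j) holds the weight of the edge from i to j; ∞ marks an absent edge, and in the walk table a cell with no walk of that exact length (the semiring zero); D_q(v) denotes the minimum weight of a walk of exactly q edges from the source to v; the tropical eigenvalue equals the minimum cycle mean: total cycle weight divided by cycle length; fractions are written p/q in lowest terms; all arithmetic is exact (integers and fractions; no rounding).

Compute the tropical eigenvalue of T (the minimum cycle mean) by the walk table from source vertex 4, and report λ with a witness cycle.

q=0: [∞, ∞, ∞, 0, ∞, ∞]
q=1: [8, 15, ∞, 3, ∞, 11]
q=2: [9, 12, 13, 6, 10, 14]
q=3: [4, 13, 16, 8, 11, 17]
q=4: [5, 8, 19, 9, 6, 19]
q=5: [0, 9, 21, 4, 7, 17]
q=6: [1, 4, 19, 5, 2, 15]
Optimal cycle mean attained by: cycle 1->5->1, total 2 + (-6), length 2.
Answer: λ = -2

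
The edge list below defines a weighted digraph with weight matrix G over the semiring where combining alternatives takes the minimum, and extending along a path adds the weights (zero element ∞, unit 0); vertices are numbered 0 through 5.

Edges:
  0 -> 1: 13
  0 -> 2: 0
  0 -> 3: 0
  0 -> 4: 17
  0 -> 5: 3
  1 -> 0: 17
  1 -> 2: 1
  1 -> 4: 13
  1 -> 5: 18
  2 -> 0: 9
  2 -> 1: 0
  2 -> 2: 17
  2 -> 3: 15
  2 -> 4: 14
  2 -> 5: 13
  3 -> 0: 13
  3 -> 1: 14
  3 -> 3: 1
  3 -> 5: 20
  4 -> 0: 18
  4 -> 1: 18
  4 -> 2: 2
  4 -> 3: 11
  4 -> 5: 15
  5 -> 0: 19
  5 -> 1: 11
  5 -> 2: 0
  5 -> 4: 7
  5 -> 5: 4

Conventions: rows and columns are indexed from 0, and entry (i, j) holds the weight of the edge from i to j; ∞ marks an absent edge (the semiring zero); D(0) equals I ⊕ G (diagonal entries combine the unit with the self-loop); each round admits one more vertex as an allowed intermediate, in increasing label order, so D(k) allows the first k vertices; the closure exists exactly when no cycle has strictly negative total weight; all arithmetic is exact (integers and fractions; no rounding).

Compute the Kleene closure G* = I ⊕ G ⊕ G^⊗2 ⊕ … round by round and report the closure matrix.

D(0):
  [0, 13, 0, 0, 17, 3]
  [17, 0, 1, ∞, 13, 18]
  [9, 0, 0, 15, 14, 13]
  [13, 14, ∞, 0, ∞, 20]
  [18, 18, 2, 11, 0, 15]
  [19, 11, 0, ∞, 7, 0]
D(1):
  [0, 13, 0, 0, 17, 3]
  [17, 0, 1, 17, 13, 18]
  [9, 0, 0, 9, 14, 12]
  [13, 14, 13, 0, 30, 16]
  [18, 18, 2, 11, 0, 15]
  [19, 11, 0, 19, 7, 0]
D(2):
  [0, 13, 0, 0, 17, 3]
  [17, 0, 1, 17, 13, 18]
  [9, 0, 0, 9, 13, 12]
  [13, 14, 13, 0, 27, 16]
  [18, 18, 2, 11, 0, 15]
  [19, 11, 0, 19, 7, 0]
D(3):
  [0, 0, 0, 0, 13, 3]
  [10, 0, 1, 10, 13, 13]
  [9, 0, 0, 9, 13, 12]
  [13, 13, 13, 0, 26, 16]
  [11, 2, 2, 11, 0, 14]
  [9, 0, 0, 9, 7, 0]
D(4):
  [0, 0, 0, 0, 13, 3]
  [10, 0, 1, 10, 13, 13]
  [9, 0, 0, 9, 13, 12]
  [13, 13, 13, 0, 26, 16]
  [11, 2, 2, 11, 0, 14]
  [9, 0, 0, 9, 7, 0]
D(5):
  [0, 0, 0, 0, 13, 3]
  [10, 0, 1, 10, 13, 13]
  [9, 0, 0, 9, 13, 12]
  [13, 13, 13, 0, 26, 16]
  [11, 2, 2, 11, 0, 14]
  [9, 0, 0, 9, 7, 0]
D(6):
  [0, 0, 0, 0, 10, 3]
  [10, 0, 1, 10, 13, 13]
  [9, 0, 0, 9, 13, 12]
  [13, 13, 13, 0, 23, 16]
  [11, 2, 2, 11, 0, 14]
  [9, 0, 0, 9, 7, 0]
Answer: G* = [[0, 0, 0, 0, 10, 3], [10, 0, 1, 10, 13, 13], [9, 0, 0, 9, 13, 12], [13, 13, 13, 0, 23, 16], [11, 2, 2, 11, 0, 14], [9, 0, 0, 9, 7, 0]]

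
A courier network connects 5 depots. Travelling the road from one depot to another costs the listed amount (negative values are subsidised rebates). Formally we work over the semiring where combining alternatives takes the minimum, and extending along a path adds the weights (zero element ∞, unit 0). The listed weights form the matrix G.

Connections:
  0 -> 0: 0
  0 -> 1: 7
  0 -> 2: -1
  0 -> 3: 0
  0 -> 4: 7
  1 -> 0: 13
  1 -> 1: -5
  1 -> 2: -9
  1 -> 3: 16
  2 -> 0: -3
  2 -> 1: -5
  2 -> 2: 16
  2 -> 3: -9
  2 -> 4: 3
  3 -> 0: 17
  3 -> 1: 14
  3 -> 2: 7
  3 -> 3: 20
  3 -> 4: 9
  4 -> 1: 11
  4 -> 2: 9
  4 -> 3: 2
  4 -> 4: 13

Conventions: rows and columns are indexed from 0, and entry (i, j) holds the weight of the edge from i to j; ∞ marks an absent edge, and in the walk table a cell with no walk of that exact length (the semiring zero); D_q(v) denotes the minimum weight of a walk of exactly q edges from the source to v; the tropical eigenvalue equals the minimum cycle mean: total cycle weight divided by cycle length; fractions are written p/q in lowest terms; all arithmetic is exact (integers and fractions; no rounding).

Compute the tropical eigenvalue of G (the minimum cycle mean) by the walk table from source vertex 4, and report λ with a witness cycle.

q=0: [∞, ∞, ∞, ∞, 0]
q=1: [∞, 11, 9, 2, 13]
q=2: [6, 4, 2, 0, 11]
q=3: [-1, -3, -5, -7, 5]
q=4: [-8, -10, -12, -14, -2]
q=5: [-15, -17, -19, -21, -9]
Optimal cycle mean attained by: cycle 1->2->1, total (-9) + (-5), length 2.
Answer: λ = -7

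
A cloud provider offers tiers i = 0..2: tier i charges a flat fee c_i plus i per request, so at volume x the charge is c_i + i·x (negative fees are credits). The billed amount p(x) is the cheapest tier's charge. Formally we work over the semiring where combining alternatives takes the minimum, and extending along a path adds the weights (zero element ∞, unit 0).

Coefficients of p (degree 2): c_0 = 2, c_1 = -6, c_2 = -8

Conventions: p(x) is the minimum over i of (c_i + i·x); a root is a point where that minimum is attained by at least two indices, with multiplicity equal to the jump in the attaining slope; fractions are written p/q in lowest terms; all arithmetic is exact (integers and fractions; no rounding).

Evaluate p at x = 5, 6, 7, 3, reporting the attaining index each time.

p(5) = min(2+0·5=2, -6+1·5=-1, -8+2·5=2) = -1 (attained by i=1)
p(6) = min(2+0·6=2, -6+1·6=0, -8+2·6=4) = 0 (attained by i=1)
p(7) = min(2+0·7=2, -6+1·7=1, -8+2·7=6) = 1 (attained by i=1)
p(3) = min(2+0·3=2, -6+1·3=-3, -8+2·3=-2) = -3 (attained by i=1)
Answer: p(5) = -1; p(6) = 0; p(7) = 1; p(3) = -3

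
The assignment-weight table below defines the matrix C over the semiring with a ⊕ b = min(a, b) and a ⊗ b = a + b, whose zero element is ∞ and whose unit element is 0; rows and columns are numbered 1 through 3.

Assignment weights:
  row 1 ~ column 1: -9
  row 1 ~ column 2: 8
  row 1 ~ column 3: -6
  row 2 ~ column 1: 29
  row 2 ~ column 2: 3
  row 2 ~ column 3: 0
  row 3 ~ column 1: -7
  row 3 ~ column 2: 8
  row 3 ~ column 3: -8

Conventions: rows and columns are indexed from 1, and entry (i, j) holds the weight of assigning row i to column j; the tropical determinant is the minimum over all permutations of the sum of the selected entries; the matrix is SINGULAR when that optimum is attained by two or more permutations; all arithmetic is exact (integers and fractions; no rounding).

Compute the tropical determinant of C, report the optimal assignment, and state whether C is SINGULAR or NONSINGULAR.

σ = (1, 2, 3): (-9) + 3 + (-8) = -14
σ = (1, 3, 2): (-9) + 0 + 8 = -1
σ = (2, 1, 3): 8 + 29 + (-8) = 29
σ = (2, 3, 1): 8 + 0 + (-7) = 1
σ = (3, 1, 2): (-6) + 29 + 8 = 31
σ = (3, 2, 1): (-6) + 3 + (-7) = -10
Optimal value attained by: σ = (1, 2, 3).
Answer: det⊕(C) = -14; verdict: NONSINGULAR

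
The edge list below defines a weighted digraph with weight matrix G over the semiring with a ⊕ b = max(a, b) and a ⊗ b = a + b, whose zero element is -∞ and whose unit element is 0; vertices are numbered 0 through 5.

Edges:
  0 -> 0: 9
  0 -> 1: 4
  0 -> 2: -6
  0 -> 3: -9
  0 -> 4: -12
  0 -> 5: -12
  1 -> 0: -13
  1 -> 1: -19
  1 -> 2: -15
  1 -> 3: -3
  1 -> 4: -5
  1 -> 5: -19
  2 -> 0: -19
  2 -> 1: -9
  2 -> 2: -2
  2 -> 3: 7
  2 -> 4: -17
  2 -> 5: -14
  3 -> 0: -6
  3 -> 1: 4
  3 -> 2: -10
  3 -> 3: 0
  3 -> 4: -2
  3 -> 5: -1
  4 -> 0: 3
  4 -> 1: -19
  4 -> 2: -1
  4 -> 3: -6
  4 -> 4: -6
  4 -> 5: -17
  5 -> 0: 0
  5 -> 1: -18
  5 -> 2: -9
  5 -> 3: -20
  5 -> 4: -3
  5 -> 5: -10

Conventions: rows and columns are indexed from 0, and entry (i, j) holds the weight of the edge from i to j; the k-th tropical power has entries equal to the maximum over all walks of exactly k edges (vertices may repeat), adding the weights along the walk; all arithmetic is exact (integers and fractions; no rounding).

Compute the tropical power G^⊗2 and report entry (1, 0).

G^⊗2:
  [18, 13, 3, 1, -1, -3]
  [-2, 1, -6, -3, -5, -4]
  [1, 11, -3, 7, 5, 6]
  [3, 4, -3, 1, -1, -1]
  [12, 7, -3, 6, -8, -7]
  [9, 4, -4, -2, -9, -12]
Key observation: the optimum is the walk 1->4->0, with weight (-5) + 3 = -2.
Optimal value attained by: walk 1->4->0.
Answer: (G^⊗2)[1][0] = -2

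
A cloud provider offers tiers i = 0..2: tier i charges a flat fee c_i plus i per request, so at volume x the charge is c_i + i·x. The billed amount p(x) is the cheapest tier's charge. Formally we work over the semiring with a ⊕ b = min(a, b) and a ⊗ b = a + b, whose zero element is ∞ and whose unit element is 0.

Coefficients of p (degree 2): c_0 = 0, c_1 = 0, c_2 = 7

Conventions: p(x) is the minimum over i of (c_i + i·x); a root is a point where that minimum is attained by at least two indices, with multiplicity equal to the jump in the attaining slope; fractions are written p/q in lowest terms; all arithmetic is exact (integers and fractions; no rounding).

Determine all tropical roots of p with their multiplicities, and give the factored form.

hull edge (i=0, c=0) to (i=1, c=0): slope 0, span 1
hull edge (i=1, c=0) to (i=2, c=7): slope 7, span 1
Factored form: p(x) = 7 ⊗ (x ⊕ (-7)) ⊗ (x ⊕ 0)
Answer: roots = -7 (mult 1), 0 (mult 1)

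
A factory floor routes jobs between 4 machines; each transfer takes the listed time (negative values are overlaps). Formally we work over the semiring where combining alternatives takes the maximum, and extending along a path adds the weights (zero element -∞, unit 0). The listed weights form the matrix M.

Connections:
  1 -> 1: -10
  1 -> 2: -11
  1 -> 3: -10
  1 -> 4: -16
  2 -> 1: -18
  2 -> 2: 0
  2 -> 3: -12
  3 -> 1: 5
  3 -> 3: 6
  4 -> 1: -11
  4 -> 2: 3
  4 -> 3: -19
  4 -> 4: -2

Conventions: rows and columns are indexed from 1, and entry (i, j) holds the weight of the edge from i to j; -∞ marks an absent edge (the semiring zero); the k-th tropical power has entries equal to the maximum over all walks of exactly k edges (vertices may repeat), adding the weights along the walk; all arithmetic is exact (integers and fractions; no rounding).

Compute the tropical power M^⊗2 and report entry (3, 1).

M^⊗2:
  [-5, -11, -4, -18]
  [-7, 0, -6, -34]
  [11, -6, 12, -11]
  [-13, 3, -9, -4]
Key observation: the optimum is the walk 3->3->1, with weight 6 + 5 = 11.
Optimal value attained by: walk 3->3->1.
Answer: (M^⊗2)[3][1] = 11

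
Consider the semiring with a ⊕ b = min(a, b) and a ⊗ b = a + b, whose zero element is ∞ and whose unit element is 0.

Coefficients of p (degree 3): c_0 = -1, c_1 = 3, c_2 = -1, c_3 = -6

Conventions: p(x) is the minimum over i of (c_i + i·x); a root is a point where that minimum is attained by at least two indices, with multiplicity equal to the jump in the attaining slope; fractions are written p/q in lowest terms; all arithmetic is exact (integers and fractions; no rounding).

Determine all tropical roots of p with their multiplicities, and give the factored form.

hull edge (i=0, c=-1) to (i=3, c=-6): slope -5/3, span 3
Factored form: p(x) = -6 ⊗ (x ⊕ 5/3) ⊗ (x ⊕ 5/3) ⊗ (x ⊕ 5/3)
Answer: roots = 5/3 (mult 3)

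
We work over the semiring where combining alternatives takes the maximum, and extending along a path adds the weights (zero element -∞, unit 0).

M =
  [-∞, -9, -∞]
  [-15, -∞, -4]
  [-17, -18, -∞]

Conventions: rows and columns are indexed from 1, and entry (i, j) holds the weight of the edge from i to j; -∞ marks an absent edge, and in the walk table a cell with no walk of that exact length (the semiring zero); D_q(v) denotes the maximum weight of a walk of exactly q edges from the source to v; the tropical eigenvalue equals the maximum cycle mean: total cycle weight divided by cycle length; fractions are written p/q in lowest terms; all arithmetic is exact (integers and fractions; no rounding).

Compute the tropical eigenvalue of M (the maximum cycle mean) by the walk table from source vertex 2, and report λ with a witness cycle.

q=0: [-∞, 0, -∞]
q=1: [-15, -∞, -4]
q=2: [-21, -22, -∞]
q=3: [-37, -30, -26]
Optimal cycle mean attained by: cycle 1->2->3->1, total (-9) + (-4) + (-17), length 3.
Answer: λ = -10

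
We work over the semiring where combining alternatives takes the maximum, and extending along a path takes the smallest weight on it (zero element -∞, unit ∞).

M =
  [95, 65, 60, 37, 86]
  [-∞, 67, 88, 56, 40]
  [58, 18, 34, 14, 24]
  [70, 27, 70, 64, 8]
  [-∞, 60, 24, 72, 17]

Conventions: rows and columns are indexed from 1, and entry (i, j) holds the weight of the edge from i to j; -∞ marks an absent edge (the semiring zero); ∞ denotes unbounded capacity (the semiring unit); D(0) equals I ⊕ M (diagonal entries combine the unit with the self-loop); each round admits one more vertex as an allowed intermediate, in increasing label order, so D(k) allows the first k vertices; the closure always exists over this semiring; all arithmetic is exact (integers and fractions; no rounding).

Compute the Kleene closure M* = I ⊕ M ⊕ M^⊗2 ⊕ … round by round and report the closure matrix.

D(0):
  [∞, 65, 60, 37, 86]
  [-∞, ∞, 88, 56, 40]
  [58, 18, ∞, 14, 24]
  [70, 27, 70, ∞, 8]
  [-∞, 60, 24, 72, ∞]
D(1):
  [∞, 65, 60, 37, 86]
  [-∞, ∞, 88, 56, 40]
  [58, 58, ∞, 37, 58]
  [70, 65, 70, ∞, 70]
  [-∞, 60, 24, 72, ∞]
D(2):
  [∞, 65, 65, 56, 86]
  [-∞, ∞, 88, 56, 40]
  [58, 58, ∞, 56, 58]
  [70, 65, 70, ∞, 70]
  [-∞, 60, 60, 72, ∞]
D(3):
  [∞, 65, 65, 56, 86]
  [58, ∞, 88, 56, 58]
  [58, 58, ∞, 56, 58]
  [70, 65, 70, ∞, 70]
  [58, 60, 60, 72, ∞]
D(4):
  [∞, 65, 65, 56, 86]
  [58, ∞, 88, 56, 58]
  [58, 58, ∞, 56, 58]
  [70, 65, 70, ∞, 70]
  [70, 65, 70, 72, ∞]
D(5):
  [∞, 65, 70, 72, 86]
  [58, ∞, 88, 58, 58]
  [58, 58, ∞, 58, 58]
  [70, 65, 70, ∞, 70]
  [70, 65, 70, 72, ∞]
Answer: M* = [[∞, 65, 70, 72, 86], [58, ∞, 88, 58, 58], [58, 58, ∞, 58, 58], [70, 65, 70, ∞, 70], [70, 65, 70, 72, ∞]]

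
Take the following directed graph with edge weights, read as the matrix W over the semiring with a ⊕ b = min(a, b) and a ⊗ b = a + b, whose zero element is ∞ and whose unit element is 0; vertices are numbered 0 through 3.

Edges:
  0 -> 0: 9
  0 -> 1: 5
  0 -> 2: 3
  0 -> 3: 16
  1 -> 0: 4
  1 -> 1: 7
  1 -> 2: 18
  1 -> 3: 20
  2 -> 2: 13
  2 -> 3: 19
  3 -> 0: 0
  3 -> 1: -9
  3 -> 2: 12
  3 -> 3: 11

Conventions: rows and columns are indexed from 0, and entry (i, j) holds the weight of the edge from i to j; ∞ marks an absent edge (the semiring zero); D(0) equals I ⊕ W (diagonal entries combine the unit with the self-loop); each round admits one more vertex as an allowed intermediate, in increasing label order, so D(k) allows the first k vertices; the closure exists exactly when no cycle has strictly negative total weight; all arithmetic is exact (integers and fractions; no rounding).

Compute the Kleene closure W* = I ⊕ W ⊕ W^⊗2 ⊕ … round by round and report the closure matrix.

D(0):
  [0, 5, 3, 16]
  [4, 0, 18, 20]
  [∞, ∞, 0, 19]
  [0, -9, 12, 0]
D(1):
  [0, 5, 3, 16]
  [4, 0, 7, 20]
  [∞, ∞, 0, 19]
  [0, -9, 3, 0]
D(2):
  [0, 5, 3, 16]
  [4, 0, 7, 20]
  [∞, ∞, 0, 19]
  [-5, -9, -2, 0]
D(3):
  [0, 5, 3, 16]
  [4, 0, 7, 20]
  [∞, ∞, 0, 19]
  [-5, -9, -2, 0]
D(4):
  [0, 5, 3, 16]
  [4, 0, 7, 20]
  [14, 10, 0, 19]
  [-5, -9, -2, 0]
Answer: W* = [[0, 5, 3, 16], [4, 0, 7, 20], [14, 10, 0, 19], [-5, -9, -2, 0]]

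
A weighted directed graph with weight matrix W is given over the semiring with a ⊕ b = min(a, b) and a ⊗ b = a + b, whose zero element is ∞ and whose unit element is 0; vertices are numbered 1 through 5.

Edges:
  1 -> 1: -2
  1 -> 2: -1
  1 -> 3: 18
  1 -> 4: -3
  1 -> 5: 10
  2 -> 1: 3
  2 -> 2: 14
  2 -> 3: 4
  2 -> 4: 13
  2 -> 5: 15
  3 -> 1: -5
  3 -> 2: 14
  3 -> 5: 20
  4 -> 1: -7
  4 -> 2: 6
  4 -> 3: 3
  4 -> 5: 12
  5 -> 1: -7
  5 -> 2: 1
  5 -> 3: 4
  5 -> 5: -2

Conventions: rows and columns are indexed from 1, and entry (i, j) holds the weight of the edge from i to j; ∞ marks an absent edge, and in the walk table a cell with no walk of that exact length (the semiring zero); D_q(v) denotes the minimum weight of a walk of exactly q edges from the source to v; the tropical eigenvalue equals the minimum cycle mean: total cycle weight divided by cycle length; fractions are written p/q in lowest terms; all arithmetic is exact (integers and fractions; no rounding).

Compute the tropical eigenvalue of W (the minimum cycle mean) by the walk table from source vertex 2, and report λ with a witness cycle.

q=0: [∞, 0, ∞, ∞, ∞]
q=1: [3, 14, 4, 13, 15]
q=2: [-1, 2, 16, 0, 13]
q=3: [-7, -2, 3, -4, 9]
q=4: [-11, -8, -1, -10, 3]
q=5: [-17, -12, -7, -14, -1]
Optimal cycle mean attained by: cycle 1->4->1, total (-3) + (-7), length 2.
Answer: λ = -5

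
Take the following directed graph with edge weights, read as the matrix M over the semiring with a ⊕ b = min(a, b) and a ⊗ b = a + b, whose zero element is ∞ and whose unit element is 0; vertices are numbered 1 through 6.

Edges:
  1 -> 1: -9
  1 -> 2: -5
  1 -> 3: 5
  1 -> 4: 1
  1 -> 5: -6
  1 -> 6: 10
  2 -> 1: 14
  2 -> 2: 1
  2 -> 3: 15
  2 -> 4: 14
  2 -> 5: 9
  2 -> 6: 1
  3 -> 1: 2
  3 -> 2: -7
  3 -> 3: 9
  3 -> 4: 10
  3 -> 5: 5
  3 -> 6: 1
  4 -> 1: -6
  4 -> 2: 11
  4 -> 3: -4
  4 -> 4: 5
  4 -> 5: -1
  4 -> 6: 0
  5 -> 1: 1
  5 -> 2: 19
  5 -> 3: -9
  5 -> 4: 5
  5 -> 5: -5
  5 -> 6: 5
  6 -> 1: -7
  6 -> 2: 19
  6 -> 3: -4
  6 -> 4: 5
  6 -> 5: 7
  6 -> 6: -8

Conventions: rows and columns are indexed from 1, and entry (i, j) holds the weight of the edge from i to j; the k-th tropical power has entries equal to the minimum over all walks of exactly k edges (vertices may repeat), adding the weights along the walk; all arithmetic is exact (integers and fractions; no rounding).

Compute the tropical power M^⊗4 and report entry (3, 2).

M^⊗2:
  [-18, -14, -15, -8, -15, -4]
  [-6, 2, -3, 6, 4, -7]
  [-7, -6, -4, 3, -4, -7]
  [-15, -11, -10, -5, -12, -8]
  [-8, -16, -14, 0, -10, -8]
  [-16, -12, -12, -6, -13, -16]
M^⊗3:
  [-27, -23, -24, -17, -24, -14]
  [-15, -11, -11, -5, -12, -15]
  [-16, -12, -13, -6, -13, -15]
  [-24, -20, -21, -14, -21, -16]
  [-17, -21, -19, -7, -15, -16]
  [-25, -21, -22, -15, -22, -24]
M^⊗4:
  [-36, -32, -33, -26, -33, -23]
  [-24, -20, -21, -14, -21, -23]
  [-25, -21, -22, -15, -22, -23]
  [-33, -29, -30, -23, -30, -24]
  [-26, -26, -24, -16, -23, -24]
  [-34, -30, -31, -24, -31, -32]
Key observation: the optimum is the walk 3->1->1->1->2, with weight 2 + (-9) + (-9) + (-5) = -21.
Optimal value attained by: walk 3->1->1->1->2.
Answer: (M^⊗4)[3][2] = -21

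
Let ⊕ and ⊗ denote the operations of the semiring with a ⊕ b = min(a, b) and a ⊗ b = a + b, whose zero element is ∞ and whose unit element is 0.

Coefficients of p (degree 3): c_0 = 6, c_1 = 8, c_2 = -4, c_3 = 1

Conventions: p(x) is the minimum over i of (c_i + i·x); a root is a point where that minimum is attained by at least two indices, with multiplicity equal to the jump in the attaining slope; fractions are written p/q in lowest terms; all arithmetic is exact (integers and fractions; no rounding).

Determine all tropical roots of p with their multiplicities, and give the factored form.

hull edge (i=0, c=6) to (i=2, c=-4): slope -5, span 2
hull edge (i=2, c=-4) to (i=3, c=1): slope 5, span 1
Factored form: p(x) = 1 ⊗ (x ⊕ (-5)) ⊗ (x ⊕ 5) ⊗ (x ⊕ 5)
Answer: roots = -5 (mult 1), 5 (mult 2)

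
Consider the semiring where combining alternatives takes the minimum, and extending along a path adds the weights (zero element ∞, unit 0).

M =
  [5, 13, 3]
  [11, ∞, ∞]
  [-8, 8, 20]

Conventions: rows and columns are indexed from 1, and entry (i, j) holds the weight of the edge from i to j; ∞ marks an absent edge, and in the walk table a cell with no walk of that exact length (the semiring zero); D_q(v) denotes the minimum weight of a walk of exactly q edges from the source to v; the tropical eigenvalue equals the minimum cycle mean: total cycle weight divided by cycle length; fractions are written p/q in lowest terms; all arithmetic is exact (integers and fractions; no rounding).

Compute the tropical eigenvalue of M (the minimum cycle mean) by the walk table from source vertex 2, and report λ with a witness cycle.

q=0: [∞, 0, ∞]
q=1: [11, ∞, ∞]
q=2: [16, 24, 14]
q=3: [6, 22, 19]
Optimal cycle mean attained by: cycle 1->3->1, total 3 + (-8), length 2.
Answer: λ = -5/2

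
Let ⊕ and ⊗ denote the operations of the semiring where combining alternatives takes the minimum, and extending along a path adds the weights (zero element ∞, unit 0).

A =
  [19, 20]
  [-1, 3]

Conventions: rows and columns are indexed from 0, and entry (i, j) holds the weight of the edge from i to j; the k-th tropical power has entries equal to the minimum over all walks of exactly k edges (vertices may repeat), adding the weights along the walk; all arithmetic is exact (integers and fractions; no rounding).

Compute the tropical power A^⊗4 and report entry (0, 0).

A^⊗2:
  [19, 23]
  [2, 6]
A^⊗3:
  [22, 26]
  [5, 9]
A^⊗4:
  [25, 29]
  [8, 12]
Key observation: the optimum is the walk 0->1->1->1->0, with weight 20 + 3 + 3 + (-1) = 25.
Optimal value attained by: walk 0->1->1->1->0.
Answer: (A^⊗4)[0][0] = 25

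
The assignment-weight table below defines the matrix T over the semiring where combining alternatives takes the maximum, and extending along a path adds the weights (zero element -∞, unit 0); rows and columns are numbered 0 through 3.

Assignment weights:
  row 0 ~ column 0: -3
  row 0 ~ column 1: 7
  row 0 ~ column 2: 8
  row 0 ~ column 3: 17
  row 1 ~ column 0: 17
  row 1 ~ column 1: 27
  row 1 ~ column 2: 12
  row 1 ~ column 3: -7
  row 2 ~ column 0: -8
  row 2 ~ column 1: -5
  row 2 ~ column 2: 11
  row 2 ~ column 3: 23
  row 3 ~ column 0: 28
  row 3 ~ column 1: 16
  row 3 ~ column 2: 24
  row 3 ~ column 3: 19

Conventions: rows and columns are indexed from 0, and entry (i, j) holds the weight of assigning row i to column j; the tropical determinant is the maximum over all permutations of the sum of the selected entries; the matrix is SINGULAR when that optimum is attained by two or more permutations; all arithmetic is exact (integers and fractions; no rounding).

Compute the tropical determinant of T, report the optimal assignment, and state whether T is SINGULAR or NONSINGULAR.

σ = (0, 1, 2, 3): (-3) + 27 + 11 + 19 = 54
σ = (0, 1, 3, 2): (-3) + 27 + 23 + 24 = 71
σ = (0, 2, 1, 3): (-3) + 12 + (-5) + 19 = 23
σ = (0, 2, 3, 1): (-3) + 12 + 23 + 16 = 48
σ = (0, 3, 1, 2): (-3) + (-7) + (-5) + 24 = 9
σ = (0, 3, 2, 1): (-3) + (-7) + 11 + 16 = 17
σ = (1, 0, 2, 3): 7 + 17 + 11 + 19 = 54
σ = (1, 0, 3, 2): 7 + 17 + 23 + 24 = 71
σ = (1, 2, 0, 3): 7 + 12 + (-8) + 19 = 30
σ = (1, 2, 3, 0): 7 + 12 + 23 + 28 = 70
σ = (1, 3, 0, 2): 7 + (-7) + (-8) + 24 = 16
σ = (1, 3, 2, 0): 7 + (-7) + 11 + 28 = 39
σ = (2, 0, 1, 3): 8 + 17 + (-5) + 19 = 39
σ = (2, 0, 3, 1): 8 + 17 + 23 + 16 = 64
σ = (2, 1, 0, 3): 8 + 27 + (-8) + 19 = 46
σ = (2, 1, 3, 0): 8 + 27 + 23 + 28 = 86
σ = (2, 3, 0, 1): 8 + (-7) + (-8) + 16 = 9
σ = (2, 3, 1, 0): 8 + (-7) + (-5) + 28 = 24
σ = (3, 0, 1, 2): 17 + 17 + (-5) + 24 = 53
σ = (3, 0, 2, 1): 17 + 17 + 11 + 16 = 61
σ = (3, 1, 0, 2): 17 + 27 + (-8) + 24 = 60
σ = (3, 1, 2, 0): 17 + 27 + 11 + 28 = 83
σ = (3, 2, 0, 1): 17 + 12 + (-8) + 16 = 37
σ = (3, 2, 1, 0): 17 + 12 + (-5) + 28 = 52
Optimal value attained by: σ = (2, 1, 3, 0).
Answer: det⊕(T) = 86; verdict: NONSINGULAR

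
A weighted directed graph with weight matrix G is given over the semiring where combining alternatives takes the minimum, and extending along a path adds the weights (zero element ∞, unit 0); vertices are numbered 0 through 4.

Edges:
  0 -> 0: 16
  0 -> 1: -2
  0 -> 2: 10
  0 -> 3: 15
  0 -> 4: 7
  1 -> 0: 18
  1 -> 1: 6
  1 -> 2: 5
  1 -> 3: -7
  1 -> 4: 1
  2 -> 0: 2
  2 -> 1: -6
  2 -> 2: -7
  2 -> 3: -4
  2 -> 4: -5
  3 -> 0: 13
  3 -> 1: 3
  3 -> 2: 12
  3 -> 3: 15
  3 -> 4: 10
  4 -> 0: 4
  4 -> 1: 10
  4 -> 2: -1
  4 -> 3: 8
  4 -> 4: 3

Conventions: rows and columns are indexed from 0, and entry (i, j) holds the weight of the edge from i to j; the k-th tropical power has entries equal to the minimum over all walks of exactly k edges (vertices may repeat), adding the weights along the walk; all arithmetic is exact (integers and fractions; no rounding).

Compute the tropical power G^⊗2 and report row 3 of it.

G^⊗2:
  [11, 4, 3, -9, -1]
  [5, -4, -2, -1, 0]
  [-5, -13, -14, -13, -12]
  [14, 6, 5, -4, 4]
  [1, -7, -8, -5, -6]
Answer: row 3 of G^⊗2 = [14, 6, 5, -4, 4]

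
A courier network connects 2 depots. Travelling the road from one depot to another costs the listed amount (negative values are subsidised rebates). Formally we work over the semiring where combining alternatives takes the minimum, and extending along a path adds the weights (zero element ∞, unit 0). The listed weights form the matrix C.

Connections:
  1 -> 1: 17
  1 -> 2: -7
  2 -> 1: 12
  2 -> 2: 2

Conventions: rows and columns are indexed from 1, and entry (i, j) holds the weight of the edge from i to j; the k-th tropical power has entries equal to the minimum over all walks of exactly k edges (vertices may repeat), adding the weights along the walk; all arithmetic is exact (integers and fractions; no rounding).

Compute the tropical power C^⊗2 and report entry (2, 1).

C^⊗2:
  [5, -5]
  [14, 4]
Key observation: the optimum is the walk 2->2->1, with weight 2 + 12 = 14.
Optimal value attained by: walk 2->2->1.
Answer: (C^⊗2)[2][1] = 14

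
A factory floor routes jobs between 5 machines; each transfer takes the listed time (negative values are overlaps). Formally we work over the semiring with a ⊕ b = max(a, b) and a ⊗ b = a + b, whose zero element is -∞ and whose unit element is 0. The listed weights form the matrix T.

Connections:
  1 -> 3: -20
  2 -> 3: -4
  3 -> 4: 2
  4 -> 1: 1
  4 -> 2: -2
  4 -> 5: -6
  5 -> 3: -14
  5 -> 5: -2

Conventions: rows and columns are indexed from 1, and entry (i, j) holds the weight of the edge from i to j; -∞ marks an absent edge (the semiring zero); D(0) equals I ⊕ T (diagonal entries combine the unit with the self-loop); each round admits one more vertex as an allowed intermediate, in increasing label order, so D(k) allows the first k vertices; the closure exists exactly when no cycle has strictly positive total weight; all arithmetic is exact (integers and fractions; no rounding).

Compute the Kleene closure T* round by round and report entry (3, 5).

D(0):
  [0, -∞, -20, -∞, -∞]
  [-∞, 0, -4, -∞, -∞]
  [-∞, -∞, 0, 2, -∞]
  [1, -2, -∞, 0, -6]
  [-∞, -∞, -14, -∞, 0]
D(1):
  [0, -∞, -20, -∞, -∞]
  [-∞, 0, -4, -∞, -∞]
  [-∞, -∞, 0, 2, -∞]
  [1, -2, -19, 0, -6]
  [-∞, -∞, -14, -∞, 0]
D(2):
  [0, -∞, -20, -∞, -∞]
  [-∞, 0, -4, -∞, -∞]
  [-∞, -∞, 0, 2, -∞]
  [1, -2, -6, 0, -6]
  [-∞, -∞, -14, -∞, 0]
D(3):
  [0, -∞, -20, -18, -∞]
  [-∞, 0, -4, -2, -∞]
  [-∞, -∞, 0, 2, -∞]
  [1, -2, -6, 0, -6]
  [-∞, -∞, -14, -12, 0]
D(4):
  [0, -20, -20, -18, -24]
  [-1, 0, -4, -2, -8]
  [3, 0, 0, 2, -4]
  [1, -2, -6, 0, -6]
  [-11, -14, -14, -12, 0]
D(5):
  [0, -20, -20, -18, -24]
  [-1, 0, -4, -2, -8]
  [3, 0, 0, 2, -4]
  [1, -2, -6, 0, -6]
  [-11, -14, -14, -12, 0]
Answer: T*[3][5] = -4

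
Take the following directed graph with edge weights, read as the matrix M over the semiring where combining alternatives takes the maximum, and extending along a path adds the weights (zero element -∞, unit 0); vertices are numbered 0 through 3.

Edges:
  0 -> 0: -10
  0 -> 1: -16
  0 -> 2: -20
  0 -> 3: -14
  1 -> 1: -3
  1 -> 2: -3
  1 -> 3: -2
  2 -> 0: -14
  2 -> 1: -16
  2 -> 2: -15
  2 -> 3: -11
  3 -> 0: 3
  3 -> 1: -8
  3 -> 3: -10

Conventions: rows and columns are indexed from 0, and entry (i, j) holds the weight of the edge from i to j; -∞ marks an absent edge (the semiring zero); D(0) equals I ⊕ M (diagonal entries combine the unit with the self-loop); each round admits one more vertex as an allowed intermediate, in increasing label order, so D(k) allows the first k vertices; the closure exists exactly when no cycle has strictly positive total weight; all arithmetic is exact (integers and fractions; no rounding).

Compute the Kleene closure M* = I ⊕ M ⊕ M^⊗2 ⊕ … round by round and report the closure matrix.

D(0):
  [0, -16, -20, -14]
  [-∞, 0, -3, -2]
  [-14, -16, 0, -11]
  [3, -8, -∞, 0]
D(1):
  [0, -16, -20, -14]
  [-∞, 0, -3, -2]
  [-14, -16, 0, -11]
  [3, -8, -17, 0]
D(2):
  [0, -16, -19, -14]
  [-∞, 0, -3, -2]
  [-14, -16, 0, -11]
  [3, -8, -11, 0]
D(3):
  [0, -16, -19, -14]
  [-17, 0, -3, -2]
  [-14, -16, 0, -11]
  [3, -8, -11, 0]
D(4):
  [0, -16, -19, -14]
  [1, 0, -3, -2]
  [-8, -16, 0, -11]
  [3, -8, -11, 0]
Answer: M* = [[0, -16, -19, -14], [1, 0, -3, -2], [-8, -16, 0, -11], [3, -8, -11, 0]]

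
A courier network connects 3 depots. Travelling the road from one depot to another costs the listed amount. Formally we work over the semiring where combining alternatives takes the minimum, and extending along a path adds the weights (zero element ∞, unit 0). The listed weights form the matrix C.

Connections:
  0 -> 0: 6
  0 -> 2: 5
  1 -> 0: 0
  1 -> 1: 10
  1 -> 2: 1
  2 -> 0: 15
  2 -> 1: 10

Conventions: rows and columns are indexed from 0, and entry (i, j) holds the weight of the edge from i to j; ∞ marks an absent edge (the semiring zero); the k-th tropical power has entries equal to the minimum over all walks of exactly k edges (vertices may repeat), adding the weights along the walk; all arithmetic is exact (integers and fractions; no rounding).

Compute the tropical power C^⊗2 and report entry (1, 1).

C^⊗2:
  [12, 15, 11]
  [6, 11, 5]
  [10, 20, 11]
Key observation: the optimum is the walk 1->2->1, with weight 1 + 10 = 11.
Optimal value attained by: walk 1->2->1.
Answer: (C^⊗2)[1][1] = 11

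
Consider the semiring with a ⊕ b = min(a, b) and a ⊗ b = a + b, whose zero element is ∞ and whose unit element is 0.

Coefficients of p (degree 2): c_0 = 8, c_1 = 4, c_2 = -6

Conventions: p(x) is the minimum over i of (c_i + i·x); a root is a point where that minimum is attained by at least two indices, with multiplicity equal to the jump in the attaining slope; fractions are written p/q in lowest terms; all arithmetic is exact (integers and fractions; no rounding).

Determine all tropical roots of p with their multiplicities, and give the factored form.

hull edge (i=0, c=8) to (i=2, c=-6): slope -7, span 2
Factored form: p(x) = -6 ⊗ (x ⊕ 7) ⊗ (x ⊕ 7)
Answer: roots = 7 (mult 2)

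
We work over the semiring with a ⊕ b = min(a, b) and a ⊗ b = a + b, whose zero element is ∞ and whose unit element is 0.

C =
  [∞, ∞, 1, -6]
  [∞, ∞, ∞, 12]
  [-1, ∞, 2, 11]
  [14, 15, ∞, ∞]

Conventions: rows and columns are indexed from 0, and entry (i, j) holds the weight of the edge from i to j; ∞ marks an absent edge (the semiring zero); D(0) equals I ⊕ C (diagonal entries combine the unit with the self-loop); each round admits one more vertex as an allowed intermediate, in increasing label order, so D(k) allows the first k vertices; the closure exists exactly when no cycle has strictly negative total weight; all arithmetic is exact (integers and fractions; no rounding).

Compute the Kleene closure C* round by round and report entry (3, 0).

D(0):
  [0, ∞, 1, -6]
  [∞, 0, ∞, 12]
  [-1, ∞, 0, 11]
  [14, 15, ∞, 0]
D(1):
  [0, ∞, 1, -6]
  [∞, 0, ∞, 12]
  [-1, ∞, 0, -7]
  [14, 15, 15, 0]
D(2):
  [0, ∞, 1, -6]
  [∞, 0, ∞, 12]
  [-1, ∞, 0, -7]
  [14, 15, 15, 0]
D(3):
  [0, ∞, 1, -6]
  [∞, 0, ∞, 12]
  [-1, ∞, 0, -7]
  [14, 15, 15, 0]
D(4):
  [0, 9, 1, -6]
  [26, 0, 27, 12]
  [-1, 8, 0, -7]
  [14, 15, 15, 0]
Answer: C*[3][0] = 14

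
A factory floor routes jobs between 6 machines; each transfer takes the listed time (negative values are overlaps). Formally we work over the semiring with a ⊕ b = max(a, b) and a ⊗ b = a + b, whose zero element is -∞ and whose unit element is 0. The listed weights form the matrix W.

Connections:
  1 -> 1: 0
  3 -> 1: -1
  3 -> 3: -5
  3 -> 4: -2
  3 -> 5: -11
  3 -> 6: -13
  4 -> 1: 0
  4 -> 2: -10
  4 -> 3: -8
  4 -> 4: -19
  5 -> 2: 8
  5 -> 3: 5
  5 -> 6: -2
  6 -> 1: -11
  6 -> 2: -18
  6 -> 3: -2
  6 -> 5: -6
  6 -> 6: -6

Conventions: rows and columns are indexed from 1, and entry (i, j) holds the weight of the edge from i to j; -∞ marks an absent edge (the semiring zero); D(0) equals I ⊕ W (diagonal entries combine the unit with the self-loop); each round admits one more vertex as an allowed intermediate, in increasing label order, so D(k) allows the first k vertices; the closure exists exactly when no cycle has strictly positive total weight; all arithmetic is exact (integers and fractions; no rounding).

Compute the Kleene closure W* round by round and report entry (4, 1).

D(0):
  [0, -∞, -∞, -∞, -∞, -∞]
  [-∞, 0, -∞, -∞, -∞, -∞]
  [-1, -∞, 0, -2, -11, -13]
  [0, -10, -8, 0, -∞, -∞]
  [-∞, 8, 5, -∞, 0, -2]
  [-11, -18, -2, -∞, -6, 0]
D(1):
  [0, -∞, -∞, -∞, -∞, -∞]
  [-∞, 0, -∞, -∞, -∞, -∞]
  [-1, -∞, 0, -2, -11, -13]
  [0, -10, -8, 0, -∞, -∞]
  [-∞, 8, 5, -∞, 0, -2]
  [-11, -18, -2, -∞, -6, 0]
D(2):
  [0, -∞, -∞, -∞, -∞, -∞]
  [-∞, 0, -∞, -∞, -∞, -∞]
  [-1, -∞, 0, -2, -11, -13]
  [0, -10, -8, 0, -∞, -∞]
  [-∞, 8, 5, -∞, 0, -2]
  [-11, -18, -2, -∞, -6, 0]
D(3):
  [0, -∞, -∞, -∞, -∞, -∞]
  [-∞, 0, -∞, -∞, -∞, -∞]
  [-1, -∞, 0, -2, -11, -13]
  [0, -10, -8, 0, -19, -21]
  [4, 8, 5, 3, 0, -2]
  [-3, -18, -2, -4, -6, 0]
D(4):
  [0, -∞, -∞, -∞, -∞, -∞]
  [-∞, 0, -∞, -∞, -∞, -∞]
  [-1, -12, 0, -2, -11, -13]
  [0, -10, -8, 0, -19, -21]
  [4, 8, 5, 3, 0, -2]
  [-3, -14, -2, -4, -6, 0]
D(5):
  [0, -∞, -∞, -∞, -∞, -∞]
  [-∞, 0, -∞, -∞, -∞, -∞]
  [-1, -3, 0, -2, -11, -13]
  [0, -10, -8, 0, -19, -21]
  [4, 8, 5, 3, 0, -2]
  [-2, 2, -1, -3, -6, 0]
D(6):
  [0, -∞, -∞, -∞, -∞, -∞]
  [-∞, 0, -∞, -∞, -∞, -∞]
  [-1, -3, 0, -2, -11, -13]
  [0, -10, -8, 0, -19, -21]
  [4, 8, 5, 3, 0, -2]
  [-2, 2, -1, -3, -6, 0]
Answer: W*[4][1] = 0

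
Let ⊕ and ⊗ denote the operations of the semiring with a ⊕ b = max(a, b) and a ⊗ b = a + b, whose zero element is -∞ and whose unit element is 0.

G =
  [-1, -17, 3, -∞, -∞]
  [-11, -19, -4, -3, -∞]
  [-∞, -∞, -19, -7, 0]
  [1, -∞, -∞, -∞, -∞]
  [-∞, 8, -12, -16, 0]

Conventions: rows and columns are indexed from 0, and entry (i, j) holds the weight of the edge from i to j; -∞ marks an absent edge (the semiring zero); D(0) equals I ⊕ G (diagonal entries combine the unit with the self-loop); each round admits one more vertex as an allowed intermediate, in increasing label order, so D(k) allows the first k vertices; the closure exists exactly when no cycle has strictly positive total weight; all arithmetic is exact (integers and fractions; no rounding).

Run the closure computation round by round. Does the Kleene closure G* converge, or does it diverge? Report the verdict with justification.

D(0):
  [0, -17, 3, -∞, -∞]
  [-11, 0, -4, -3, -∞]
  [-∞, -∞, 0, -7, 0]
  [1, -∞, -∞, 0, -∞]
  [-∞, 8, -12, -16, 0]
D(1):
  [0, -17, 3, -∞, -∞]
  [-11, 0, -4, -3, -∞]
  [-∞, -∞, 0, -7, 0]
  [1, -16, 4, 0, -∞]
  [-∞, 8, -12, -16, 0]
D(2):
  [0, -17, 3, -20, -∞]
  [-11, 0, -4, -3, -∞]
  [-∞, -∞, 0, -7, 0]
  [1, -16, 4, 0, -∞]
  [-3, 8, 4, 5, 0]
Detection: at round 3, diagonal entry (4, 4) turns strictly positive.
Key observation: the cycle 4->1->2->4 has total weight 8 + (-4) + 0, which is strictly positive.
Answer: DIVERGES — positive cycle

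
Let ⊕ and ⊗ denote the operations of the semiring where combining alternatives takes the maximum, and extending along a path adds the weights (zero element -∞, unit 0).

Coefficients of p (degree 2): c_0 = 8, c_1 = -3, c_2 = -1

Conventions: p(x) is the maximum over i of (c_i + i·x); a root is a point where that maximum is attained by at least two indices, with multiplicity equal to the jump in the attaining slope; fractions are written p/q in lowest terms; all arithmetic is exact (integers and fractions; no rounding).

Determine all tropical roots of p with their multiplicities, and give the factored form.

hull edge (i=0, c=8) to (i=2, c=-1): slope -9/2, span 2
Factored form: p(x) = -1 ⊗ (x ⊕ 9/2) ⊗ (x ⊕ 9/2)
Answer: roots = 9/2 (mult 2)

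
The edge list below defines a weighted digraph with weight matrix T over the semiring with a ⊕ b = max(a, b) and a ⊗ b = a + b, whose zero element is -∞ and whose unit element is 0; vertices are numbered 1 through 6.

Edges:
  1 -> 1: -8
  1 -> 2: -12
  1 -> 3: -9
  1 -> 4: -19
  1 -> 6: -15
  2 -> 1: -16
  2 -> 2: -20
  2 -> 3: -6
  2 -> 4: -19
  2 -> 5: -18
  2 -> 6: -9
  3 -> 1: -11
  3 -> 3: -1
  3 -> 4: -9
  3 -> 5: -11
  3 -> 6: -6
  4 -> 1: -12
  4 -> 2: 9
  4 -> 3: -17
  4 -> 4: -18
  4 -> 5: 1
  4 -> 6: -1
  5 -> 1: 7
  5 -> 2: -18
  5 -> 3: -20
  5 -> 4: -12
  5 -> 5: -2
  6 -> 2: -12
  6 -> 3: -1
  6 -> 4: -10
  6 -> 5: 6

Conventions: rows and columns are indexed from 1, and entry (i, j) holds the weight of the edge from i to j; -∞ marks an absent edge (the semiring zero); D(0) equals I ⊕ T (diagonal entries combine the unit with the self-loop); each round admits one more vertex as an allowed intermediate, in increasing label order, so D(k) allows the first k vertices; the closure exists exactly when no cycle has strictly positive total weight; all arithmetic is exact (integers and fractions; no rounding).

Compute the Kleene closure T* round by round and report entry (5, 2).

D(0):
  [0, -12, -9, -19, -∞, -15]
  [-16, 0, -6, -19, -18, -9]
  [-11, -∞, 0, -9, -11, -6]
  [-12, 9, -17, 0, 1, -1]
  [7, -18, -20, -12, 0, -∞]
  [-∞, -12, -1, -10, 6, 0]
D(1):
  [0, -12, -9, -19, -∞, -15]
  [-16, 0, -6, -19, -18, -9]
  [-11, -23, 0, -9, -11, -6]
  [-12, 9, -17, 0, 1, -1]
  [7, -5, -2, -12, 0, -8]
  [-∞, -12, -1, -10, 6, 0]
D(2):
  [0, -12, -9, -19, -30, -15]
  [-16, 0, -6, -19, -18, -9]
  [-11, -23, 0, -9, -11, -6]
  [-7, 9, 3, 0, 1, 0]
  [7, -5, -2, -12, 0, -8]
  [-28, -12, -1, -10, 6, 0]
D(3):
  [0, -12, -9, -18, -20, -15]
  [-16, 0, -6, -15, -17, -9]
  [-11, -23, 0, -9, -11, -6]
  [-7, 9, 3, 0, 1, 0]
  [7, -5, -2, -11, 0, -8]
  [-12, -12, -1, -10, 6, 0]
D(4):
  [0, -9, -9, -18, -17, -15]
  [-16, 0, -6, -15, -14, -9]
  [-11, 0, 0, -9, -8, -6]
  [-7, 9, 3, 0, 1, 0]
  [7, -2, -2, -11, 0, -8]
  [-12, -1, -1, -10, 6, 0]
D(5):
  [0, -9, -9, -18, -17, -15]
  [-7, 0, -6, -15, -14, -9]
  [-1, 0, 0, -9, -8, -6]
  [8, 9, 3, 0, 1, 0]
  [7, -2, -2, -11, 0, -8]
  [13, 4, 4, -5, 6, 0]
D(6):
  [0, -9, -9, -18, -9, -15]
  [4, 0, -5, -14, -3, -9]
  [7, 0, 0, -9, 0, -6]
  [13, 9, 4, 0, 6, 0]
  [7, -2, -2, -11, 0, -8]
  [13, 4, 4, -5, 6, 0]
Answer: T*[5][2] = -2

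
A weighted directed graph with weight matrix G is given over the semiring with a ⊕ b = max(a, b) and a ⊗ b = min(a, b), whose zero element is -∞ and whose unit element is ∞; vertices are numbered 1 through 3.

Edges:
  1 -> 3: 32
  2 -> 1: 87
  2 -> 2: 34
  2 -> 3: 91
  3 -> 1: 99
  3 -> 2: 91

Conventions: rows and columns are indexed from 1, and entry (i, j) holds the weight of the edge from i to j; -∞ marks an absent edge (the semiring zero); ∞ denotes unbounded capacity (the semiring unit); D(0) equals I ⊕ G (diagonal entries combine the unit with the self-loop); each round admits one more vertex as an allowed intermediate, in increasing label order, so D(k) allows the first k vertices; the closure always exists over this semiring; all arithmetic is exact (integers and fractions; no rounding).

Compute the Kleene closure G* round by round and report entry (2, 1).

D(0):
  [∞, -∞, 32]
  [87, ∞, 91]
  [99, 91, ∞]
D(1):
  [∞, -∞, 32]
  [87, ∞, 91]
  [99, 91, ∞]
D(2):
  [∞, -∞, 32]
  [87, ∞, 91]
  [99, 91, ∞]
D(3):
  [∞, 32, 32]
  [91, ∞, 91]
  [99, 91, ∞]
Answer: G*[2][1] = 91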